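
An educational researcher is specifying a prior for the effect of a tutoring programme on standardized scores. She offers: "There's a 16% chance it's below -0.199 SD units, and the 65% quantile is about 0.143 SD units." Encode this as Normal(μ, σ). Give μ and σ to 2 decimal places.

μ = 0.05, σ = 0.25

The p-quantile of Normal(μ,σ) is μ + z_p·σ, with z_{0.16} = -0.9945 and z_{0.65} = 0.3853.
Eliminate σ: μ = (z₂·x₁ − z₁·x₂)/(z₂ − z₁) = (0.3853·-0.199 − (-0.9945)·0.143)/1.38 = 0.05.
Then σ = (x₂ − x₁)/(z₂ − z₁) = (0.143 − -0.199)/1.38 = 0.25.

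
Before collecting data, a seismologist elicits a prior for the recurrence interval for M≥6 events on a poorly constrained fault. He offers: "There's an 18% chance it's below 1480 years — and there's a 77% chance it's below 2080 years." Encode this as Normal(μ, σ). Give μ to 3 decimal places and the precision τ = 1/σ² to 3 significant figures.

μ = 1812.013, τ = 7.6e-06

The p-quantile of Normal(μ,σ) is μ + z_p·σ, with z_{0.18} = -0.9154 and z_{0.77} = 0.7388.
Eliminate σ: μ = (z₂·x₁ − z₁·x₂)/(z₂ − z₁) = (0.7388·1480 − (-0.9154)·2080)/1.654 = 1812.013.
Then σ = (x₂ − x₁)/(z₂ − z₁) = (2080 − 1480)/1.654 = 362.710.
Precision τ = 1/σ² = 1/362.7² = 7.6e-06.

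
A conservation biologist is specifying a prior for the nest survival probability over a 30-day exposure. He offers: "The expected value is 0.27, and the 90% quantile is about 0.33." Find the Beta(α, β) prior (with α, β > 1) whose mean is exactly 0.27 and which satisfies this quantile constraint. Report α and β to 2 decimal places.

α ≈ 25.00, β ≈ 67.60

With mean 0.27 fixed, write α = 0.27s, β = 0.73s where s = α+β.
Need P(θ < 0.33) = 0.9 under Beta(0.27s, 0.73s). Normal approximation: (q−m)/√(m(1−m)/s) ≈ z_{0.9} = 1.28, so s ≈ 0.27·0.73·(1.28)²/(0.33−0.27)² = 89.9.
At s = 89.9: P(θ<0.33) ≈ 0.897. Adjusting to match 0.9 gives s ≈ 92.60.
So α = 0.27·92.60 ≈ 25.00, β = 0.73·92.60 ≈ 67.60.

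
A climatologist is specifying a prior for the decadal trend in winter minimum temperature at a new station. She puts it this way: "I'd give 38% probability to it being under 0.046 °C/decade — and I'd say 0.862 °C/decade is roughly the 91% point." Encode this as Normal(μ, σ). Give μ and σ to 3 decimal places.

μ = 0.197, σ = 0.496

The p-quantile of Normal(μ,σ) is μ + z_p·σ, with z_{0.38} = -0.3055 and z_{0.91} = 1.341.
Eliminate σ: μ = (z₂·x₁ − z₁·x₂)/(z₂ − z₁) = (1.341·0.046 − (-0.3055)·0.862)/1.646 = 0.197.
Then σ = (x₂ − x₁)/(z₂ − z₁) = (0.862 − 0.046)/1.646 = 0.496.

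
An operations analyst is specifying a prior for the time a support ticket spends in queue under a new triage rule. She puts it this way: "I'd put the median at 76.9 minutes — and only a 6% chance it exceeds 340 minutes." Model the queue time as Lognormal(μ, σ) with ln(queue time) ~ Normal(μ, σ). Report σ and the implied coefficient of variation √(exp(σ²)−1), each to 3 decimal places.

If T ~ Lognormal(μ,σ) then ln T ~ Normal(μ,σ), so the p-quantile of ln T is μ + z_p·σ.
ln(76.9) = 4.343 and ln(340) = 5.829; z_{0.5} = 0, z_{0.94} = 1.555.
σ = (5.829 − 4.343)/(1.555 − (0)) = 0.956.
μ = 4.343 − (0)·0.956 = 4.343.
CV = √(exp(σ²)−1) = √(exp(0.9140)−1) = 1.222.

σ ≈ 0.956, CV ≈ 1.222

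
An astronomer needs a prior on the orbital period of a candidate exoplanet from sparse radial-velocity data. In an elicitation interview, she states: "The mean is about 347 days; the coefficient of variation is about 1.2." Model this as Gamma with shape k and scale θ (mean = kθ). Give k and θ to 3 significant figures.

For Gamma(k, scale θ): mean = kθ, variance = kθ², so CV = 1/√k.
CV = 1.2, hence k = 1/CV² = 0.694.
Then θ = mean/k = 347/0.694 = 500.

k ≈ 0.694, θ ≈ 500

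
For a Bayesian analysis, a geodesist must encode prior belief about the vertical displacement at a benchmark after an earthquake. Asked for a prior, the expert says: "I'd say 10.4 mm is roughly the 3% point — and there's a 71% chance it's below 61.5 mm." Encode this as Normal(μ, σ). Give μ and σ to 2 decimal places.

For Normal(μ,σ), the p-quantile is μ + z_p·σ. Here z_{0.03} = -1.881, z_{0.71} = 0.5534.
So 10.4 = μ − 1.881σ and 61.5 = μ + 0.5534σ.
Subtracting: σ = (61.5 − 10.4)/(0.5534 − (-1.881)) = 20.99.
Then μ = 10.4 − (-1.881)·20.99 = 49.88.

μ = 49.88, σ = 20.99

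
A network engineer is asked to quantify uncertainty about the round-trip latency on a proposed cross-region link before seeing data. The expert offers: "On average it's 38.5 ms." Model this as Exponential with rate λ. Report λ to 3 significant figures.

Exponential mean = 1/λ, so λ = 1/38.5 = 0.026.

λ ≈ 0.026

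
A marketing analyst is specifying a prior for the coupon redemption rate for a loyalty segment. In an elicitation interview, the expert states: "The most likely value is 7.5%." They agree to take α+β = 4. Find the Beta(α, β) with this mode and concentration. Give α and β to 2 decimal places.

α = 1.15, β = 2.85

For α,β > 1 the Beta mode is (α−1)/(α+β−2). With α+β = 4, the mode is (α−1)/2.
Set (α−1)/2 = 0.075 → α = 1 + 0.075·2 = 1.15.
β = 4 − α = 2.85.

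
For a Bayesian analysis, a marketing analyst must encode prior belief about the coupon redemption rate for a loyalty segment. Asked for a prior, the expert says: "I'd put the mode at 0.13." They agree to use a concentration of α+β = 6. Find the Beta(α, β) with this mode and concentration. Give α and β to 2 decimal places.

For α,β > 1 the Beta mode is (α−1)/(α+β−2). With α+β = 6, the mode is (α−1)/4.
Set (α−1)/4 = 0.13 → α = 1 + 0.13·4 = 1.52.
β = 6 − α = 4.48.

α = 1.52, β = 4.48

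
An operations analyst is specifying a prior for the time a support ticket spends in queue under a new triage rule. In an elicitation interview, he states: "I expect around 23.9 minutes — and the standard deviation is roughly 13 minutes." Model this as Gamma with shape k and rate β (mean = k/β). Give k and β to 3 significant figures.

For Gamma(k, rate β): mean = k/β, variance = k/β², so CV = 1/√k.
CV = SD/mean = 13/23.9 = 0.5439, hence k = 1/CV² = 3.38.
Then β = k/mean = 3.38/23.9 = 0.141.

k ≈ 3.38, β ≈ 0.141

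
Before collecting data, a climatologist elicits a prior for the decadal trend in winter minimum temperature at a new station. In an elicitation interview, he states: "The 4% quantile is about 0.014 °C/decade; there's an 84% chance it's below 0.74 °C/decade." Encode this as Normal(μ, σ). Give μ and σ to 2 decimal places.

The p-quantile of Normal(μ,σ) is μ + z_p·σ, with z_{0.04} = -1.751 and z_{0.84} = 0.9945.
Eliminate σ: μ = (z₂·x₁ − z₁·x₂)/(z₂ − z₁) = (0.9945·0.014 − (-1.751)·0.74)/2.745 = 0.48.
Then σ = (x₂ − x₁)/(z₂ − z₁) = (0.74 − 0.014)/2.745 = 0.26.

μ = 0.48, σ = 0.26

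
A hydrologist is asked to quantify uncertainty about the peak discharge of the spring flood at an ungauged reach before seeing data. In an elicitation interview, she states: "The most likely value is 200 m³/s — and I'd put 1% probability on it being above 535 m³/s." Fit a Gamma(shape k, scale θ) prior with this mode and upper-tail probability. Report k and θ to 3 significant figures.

k ≈ 5.78, θ ≈ 41.9

Gamma(k,θ) with k>1 has mode (k−1)θ, so θ = 200/(k−1).
Need P(X < 535) = 0.99 with θ tied to k this way. Start at k = 2, θ = 200: P(X<535) ≈ 0.747.
Too low — raise k to concentrate. Iterating converges to k ≈ 5.78.
Then θ = 200/(5.78−1) ≈ 41.9.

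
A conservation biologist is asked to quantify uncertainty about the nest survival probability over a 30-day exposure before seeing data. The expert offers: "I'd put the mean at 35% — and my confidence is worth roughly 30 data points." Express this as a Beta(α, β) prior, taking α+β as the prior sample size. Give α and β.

α = 10.5, β = 19.5

Under the effective-sample-size interpretation, Beta(α, β) has prior mean α/(α+β) and prior sample size α+β.
So α+β = 30 and α/(α+β) = 0.35, giving α = 0.35·30 = 10.5 and β = 30 − 10.5 = 19.5.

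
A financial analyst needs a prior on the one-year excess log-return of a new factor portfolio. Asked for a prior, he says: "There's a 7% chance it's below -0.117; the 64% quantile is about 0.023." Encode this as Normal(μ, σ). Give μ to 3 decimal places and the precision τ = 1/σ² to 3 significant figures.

The p-quantile of Normal(μ,σ) is μ + z_p·σ, with z_{0.07} = -1.476 and z_{0.64} = 0.3585.
Eliminate σ: μ = (z₂·x₁ − z₁·x₂)/(z₂ − z₁) = (0.3585·-0.117 − (-1.476)·0.023)/1.834 = -0.004.
Then σ = (x₂ − x₁)/(z₂ − z₁) = (0.023 − -0.117)/1.834 = 0.076.
Precision τ = 1/σ² = 1/0.07633² = 172.

μ = -0.004, τ = 172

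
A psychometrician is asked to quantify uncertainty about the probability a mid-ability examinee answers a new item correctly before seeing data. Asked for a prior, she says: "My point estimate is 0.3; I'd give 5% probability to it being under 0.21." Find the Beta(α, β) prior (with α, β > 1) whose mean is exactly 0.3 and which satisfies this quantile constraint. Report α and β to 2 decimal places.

With mean 0.3 fixed, write α = 0.3s, β = 0.7s where s = α+β.
Need P(θ < 0.21) = 0.05 under Beta(0.3s, 0.7s). Normal approximation: (q−m)/√(m(1−m)/s) ≈ z_{0.05} = -1.64, so s ≈ 0.3·0.7·(-1.64)²/(0.21−0.3)² = 70.1.
At s = 70.1: P(θ<0.21) ≈ 0.042. Adjusting to match 0.05 gives s ≈ 63.82.
So α = 0.3·63.82 ≈ 19.14, β = 0.7·63.82 ≈ 44.67.

α ≈ 19.14, β ≈ 44.67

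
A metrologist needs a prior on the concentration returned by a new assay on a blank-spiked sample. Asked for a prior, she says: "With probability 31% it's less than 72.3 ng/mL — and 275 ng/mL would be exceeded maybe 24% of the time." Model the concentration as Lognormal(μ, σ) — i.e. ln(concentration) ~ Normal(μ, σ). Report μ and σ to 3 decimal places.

μ ≈ 4.832, σ ≈ 1.111

If T ~ Lognormal(μ,σ) then ln T ~ Normal(μ,σ), so the p-quantile of ln T is μ + z_p·σ.
ln(72.3) = 4.281 and ln(275) = 5.617; z_{0.31} = -0.4959, z_{0.76} = 0.7063.
σ = (5.617 − 4.281)/(0.7063 − (-0.4959)) = 1.111.
μ = 4.281 − (-0.4959)·1.111 = 4.832.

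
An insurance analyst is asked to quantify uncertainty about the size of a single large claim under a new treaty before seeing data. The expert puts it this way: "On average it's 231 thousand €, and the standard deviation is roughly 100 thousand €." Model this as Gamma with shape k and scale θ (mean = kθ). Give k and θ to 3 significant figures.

For Gamma(k, scale θ): mean = kθ, variance = kθ², so CV = 1/√k.
CV = SD/mean = 100/231 = 0.4329, hence k = 1/CV² = 5.34.
Then θ = mean/k = 231/5.34 = 43.3.

k ≈ 5.34, θ ≈ 43.3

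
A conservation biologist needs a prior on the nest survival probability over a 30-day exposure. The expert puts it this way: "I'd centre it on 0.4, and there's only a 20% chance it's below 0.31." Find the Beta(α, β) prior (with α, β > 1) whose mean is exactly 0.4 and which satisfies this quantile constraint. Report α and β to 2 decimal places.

With mean 0.4 fixed, write α = 0.4s, β = 0.6s where s = α+β.
Need P(θ < 0.31) = 0.2 under Beta(0.4s, 0.6s). Normal approximation: (q−m)/√(m(1−m)/s) ≈ z_{0.2} = -0.842, so s ≈ 0.4·0.6·(-0.842)²/(0.31−0.4)² = 21.0.
At s = 21.0: P(θ<0.31) ≈ 0.203. Adjusting to match 0.2 gives s ≈ 21.46.
So α = 0.4·21.46 ≈ 8.59, β = 0.6·21.46 ≈ 12.88.

α ≈ 8.59, β ≈ 12.88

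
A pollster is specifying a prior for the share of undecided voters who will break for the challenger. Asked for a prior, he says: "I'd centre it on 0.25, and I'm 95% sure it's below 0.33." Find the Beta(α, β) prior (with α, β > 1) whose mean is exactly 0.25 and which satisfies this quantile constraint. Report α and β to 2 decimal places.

α ≈ 21.29, β ≈ 63.88

With mean 0.25 fixed, write α = 0.25s, β = 0.75s where s = α+β.
Need P(θ < 0.33) = 0.95 under Beta(0.25s, 0.75s). Normal approximation: (q−m)/√(m(1−m)/s) ≈ z_{0.95} = 1.64, so s ≈ 0.25·0.75·(1.64)²/(0.33−0.25)² = 79.3.
At s = 79.3: P(θ<0.33) ≈ 0.944. Adjusting to match 0.95 gives s ≈ 85.17.
So α = 0.25·85.17 ≈ 21.29, β = 0.75·85.17 ≈ 63.88.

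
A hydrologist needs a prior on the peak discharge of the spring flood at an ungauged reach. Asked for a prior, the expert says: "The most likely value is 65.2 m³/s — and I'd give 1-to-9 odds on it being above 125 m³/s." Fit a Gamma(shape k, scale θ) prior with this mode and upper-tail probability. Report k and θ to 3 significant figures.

k ≈ 5.52, θ ≈ 14.4

Gamma(k,θ) with k>1 has mode (k−1)θ, so θ = 65.2/(k−1).
Need P(X < 125) = 0.9 with θ tied to k this way. Start at k = 2, θ = 65.2: P(X<125) ≈ 0.571.
Too low — raise k to concentrate. Iterating converges to k ≈ 5.52.
Then θ = 65.2/(5.52−1) ≈ 14.4.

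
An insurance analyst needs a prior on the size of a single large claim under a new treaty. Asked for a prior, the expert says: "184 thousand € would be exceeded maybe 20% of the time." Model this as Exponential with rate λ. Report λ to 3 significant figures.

λ ≈ 0.00875

P(T > 184.0) = e^(−λ·184.0) = 0.2, so λ = −ln(0.2)/184.0 = 0.00875.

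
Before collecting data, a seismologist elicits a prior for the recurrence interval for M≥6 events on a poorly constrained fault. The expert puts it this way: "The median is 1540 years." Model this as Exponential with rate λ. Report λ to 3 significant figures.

Exponential median = ln 2 / λ, so λ = ln 2 / 1540.0 = 0.00045.

λ ≈ 0.00045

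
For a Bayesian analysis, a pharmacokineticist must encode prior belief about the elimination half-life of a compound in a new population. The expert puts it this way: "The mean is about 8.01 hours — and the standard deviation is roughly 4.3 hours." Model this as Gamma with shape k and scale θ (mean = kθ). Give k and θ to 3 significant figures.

For Gamma(k, scale θ): mean = kθ, variance = kθ², so CV = 1/√k.
CV = SD/mean = 4.3/8.01 = 0.5368, hence k = 1/CV² = 3.47.
Then θ = mean/k = 8.01/3.47 = 2.31.

k ≈ 3.47, θ ≈ 2.31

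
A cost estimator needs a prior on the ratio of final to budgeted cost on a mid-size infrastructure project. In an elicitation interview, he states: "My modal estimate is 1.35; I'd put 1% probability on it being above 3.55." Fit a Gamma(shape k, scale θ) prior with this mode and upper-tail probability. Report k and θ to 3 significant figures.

k ≈ 5.97, θ ≈ 0.272

Gamma(k,θ) with k>1 has mode (k−1)θ, so θ = 1.35/(k−1).
Need P(X < 3.55) = 0.99 with θ tied to k this way. Start at k = 2, θ = 1.35: P(X<3.55) ≈ 0.738.
Too low — raise k to concentrate. Iterating converges to k ≈ 5.97.
Then θ = 1.35/(5.97−1) ≈ 0.272.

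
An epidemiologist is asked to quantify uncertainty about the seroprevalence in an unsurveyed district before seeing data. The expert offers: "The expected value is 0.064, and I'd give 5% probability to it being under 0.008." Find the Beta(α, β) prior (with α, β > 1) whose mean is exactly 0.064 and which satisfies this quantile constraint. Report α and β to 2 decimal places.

With mean 0.064 fixed, write α = 0.064s, β = 0.936s where s = α+β.
Need P(θ < 0.008) = 0.05 under Beta(0.064s, 0.936s). Normal approximation: (q−m)/√(m(1−m)/s) ≈ z_{0.05} = -1.64, so s ≈ 0.064·0.936·(-1.64)²/(0.008−0.064)² = 51.7.
At s = 51.7: P(θ<0.008) ≈ 0.004. Adjusting to match 0.05 gives s ≈ 23.62.
So α = 0.064·23.62 ≈ 1.51, β = 0.936·23.62 ≈ 22.11.

α ≈ 1.51, β ≈ 22.11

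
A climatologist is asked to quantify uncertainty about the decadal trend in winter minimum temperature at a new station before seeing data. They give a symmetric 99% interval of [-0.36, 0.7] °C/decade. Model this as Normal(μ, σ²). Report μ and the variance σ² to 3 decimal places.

A symmetric 99% interval runs μ ± z·σ with z = 2.576.
Half-width = 0.53, so σ = 0.53/2.576 = 0.2058 and σ² = 0.042.
μ is the interval midpoint, 0.170.

μ = 0.170, σ² = 0.042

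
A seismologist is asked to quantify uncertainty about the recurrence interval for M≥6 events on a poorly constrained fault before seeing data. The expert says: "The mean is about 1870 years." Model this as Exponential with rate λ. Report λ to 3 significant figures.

λ ≈ 0.000535

Exponential mean = 1/λ, so λ = 1/1870.0 = 0.000535.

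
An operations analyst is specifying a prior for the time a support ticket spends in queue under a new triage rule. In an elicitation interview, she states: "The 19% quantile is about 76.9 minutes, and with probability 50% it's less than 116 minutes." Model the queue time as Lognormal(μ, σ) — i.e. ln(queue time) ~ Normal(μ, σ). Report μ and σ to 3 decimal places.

μ ≈ 4.754, σ ≈ 0.468

If T ~ Lognormal(μ,σ) then ln T ~ Normal(μ,σ), so the p-quantile of ln T is μ + z_p·σ.
ln(76.9) = 4.343 and ln(116) = 4.754; z_{0.19} = -0.8779, z_{0.5} = 0.
σ = (4.754 − 4.343)/(0 − (-0.8779)) = 0.468.
μ = 4.343 − (-0.8779)·0.468 = 4.754.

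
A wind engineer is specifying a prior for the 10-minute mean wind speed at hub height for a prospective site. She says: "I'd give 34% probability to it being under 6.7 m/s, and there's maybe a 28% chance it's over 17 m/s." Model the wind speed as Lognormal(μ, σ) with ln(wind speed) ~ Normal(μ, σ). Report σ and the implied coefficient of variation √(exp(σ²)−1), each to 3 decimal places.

If T ~ Lognormal(μ,σ) then ln T ~ Normal(μ,σ), so the p-quantile of ln T is μ + z_p·σ.
ln(6.7) = 1.902 and ln(17) = 2.833; z_{0.34} = -0.4125, z_{0.72} = 0.5828.
σ = (2.833 − 1.902)/(0.5828 − (-0.4125)) = 0.935.
μ = 1.902 − (-0.4125)·0.935 = 2.288.
CV = √(exp(σ²)−1) = √(exp(0.8752)−1) = 1.183.

σ ≈ 0.935, CV ≈ 1.183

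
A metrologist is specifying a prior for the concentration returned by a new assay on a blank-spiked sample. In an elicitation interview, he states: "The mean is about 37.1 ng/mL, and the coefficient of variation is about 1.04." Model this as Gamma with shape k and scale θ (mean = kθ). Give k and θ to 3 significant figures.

For Gamma(k, scale θ): mean = kθ, variance = kθ², so CV = 1/√k.
CV = 1.04, hence k = 1/CV² = 0.925.
Then θ = mean/k = 37.1/0.925 = 40.1.

k ≈ 0.925, θ ≈ 40.1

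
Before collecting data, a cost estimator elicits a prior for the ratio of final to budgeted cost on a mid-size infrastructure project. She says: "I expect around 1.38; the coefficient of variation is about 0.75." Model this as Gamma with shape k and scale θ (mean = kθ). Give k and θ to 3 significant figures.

k ≈ 1.78, θ ≈ 0.776

For Gamma(k, scale θ): mean = kθ, variance = kθ², so CV = 1/√k.
CV = 0.75, hence k = 1/CV² = 1.78.
Then θ = mean/k = 1.38/1.78 = 0.776.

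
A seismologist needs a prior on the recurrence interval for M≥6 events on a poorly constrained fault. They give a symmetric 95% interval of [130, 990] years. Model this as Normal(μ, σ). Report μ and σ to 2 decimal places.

A symmetric 95% interval runs μ ± z·σ with z = 1.96.
Half-width = 430, so σ = 430/1.96 = 219.39.
μ is the interval midpoint, 560.00.

μ = 560.00, σ = 219.39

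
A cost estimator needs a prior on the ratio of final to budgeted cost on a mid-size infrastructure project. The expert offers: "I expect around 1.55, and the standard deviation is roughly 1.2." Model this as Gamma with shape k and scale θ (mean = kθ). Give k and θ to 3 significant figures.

k ≈ 1.67, θ ≈ 0.929

For Gamma(k, scale θ): mean = kθ, variance = kθ², so CV = 1/√k.
CV = SD/mean = 1.2/1.55 = 0.7742, hence k = 1/CV² = 1.67.
Then θ = mean/k = 1.55/1.67 = 0.929.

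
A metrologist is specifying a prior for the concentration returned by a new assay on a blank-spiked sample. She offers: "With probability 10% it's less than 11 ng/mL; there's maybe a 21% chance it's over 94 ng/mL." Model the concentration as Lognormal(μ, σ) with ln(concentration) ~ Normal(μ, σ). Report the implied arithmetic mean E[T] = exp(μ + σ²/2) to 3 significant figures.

If T ~ Lognormal(μ,σ) then ln T ~ Normal(μ,σ), so the p-quantile of ln T is μ + z_p·σ.
ln(11) = 2.398 and ln(94) = 4.543; z_{0.1} = -1.282, z_{0.79} = 0.8064.
σ = (4.543 − 2.398)/(0.8064 − (-1.282)) = 1.028.
μ = 2.398 − (-1.282)·1.028 = 3.715.
E[T] = exp(μ + σ²/2) = exp(3.715 + 0.5279) = 69.6 ng/mL.

E[T] ≈ 69.6 ng/mL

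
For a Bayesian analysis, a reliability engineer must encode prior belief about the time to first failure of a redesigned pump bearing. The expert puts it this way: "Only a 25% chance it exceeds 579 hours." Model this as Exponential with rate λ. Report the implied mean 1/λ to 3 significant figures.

P(T > 579.0) = e^(−λ·579.0) = 0.25, so λ = −ln(0.25)/579.0 = 0.00239.
Mean = 1/λ = 418 hours.

mean ≈ 418 hours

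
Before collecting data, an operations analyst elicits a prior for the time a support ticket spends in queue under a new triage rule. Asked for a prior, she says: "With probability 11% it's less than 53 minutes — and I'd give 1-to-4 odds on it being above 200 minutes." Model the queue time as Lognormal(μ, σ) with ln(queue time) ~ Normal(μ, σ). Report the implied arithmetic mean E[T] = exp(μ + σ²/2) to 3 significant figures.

If T ~ Lognormal(μ,σ) then ln T ~ Normal(μ,σ), so the p-quantile of ln T is μ + z_p·σ.
ln(53) = 3.97 and ln(200) = 5.298; z_{0.11} = -1.227, z_{0.8} = 0.8416.
σ = (5.298 − 3.97)/(0.8416 − (-1.227)) = 0.642.
μ = 3.97 − (-1.227)·0.642 = 4.758.
E[T] = exp(μ + σ²/2) = exp(4.758 + 0.2062) = 143 minutes.

E[T] ≈ 143 minutes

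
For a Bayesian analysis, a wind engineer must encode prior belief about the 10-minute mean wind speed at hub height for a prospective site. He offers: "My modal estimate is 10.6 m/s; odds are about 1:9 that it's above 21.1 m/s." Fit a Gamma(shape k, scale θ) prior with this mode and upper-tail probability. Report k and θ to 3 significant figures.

k ≈ 5.05, θ ≈ 2.62

Gamma(k,θ) with k>1 has mode (k−1)θ, so θ = 10.6/(k−1).
Need P(X < 21.1) = 0.9 with θ tied to k this way. Start at k = 2, θ = 10.6: P(X<21.1) ≈ 0.591.
Too low — raise k to concentrate. Iterating converges to k ≈ 5.05.
Then θ = 10.6/(5.05−1) ≈ 2.62.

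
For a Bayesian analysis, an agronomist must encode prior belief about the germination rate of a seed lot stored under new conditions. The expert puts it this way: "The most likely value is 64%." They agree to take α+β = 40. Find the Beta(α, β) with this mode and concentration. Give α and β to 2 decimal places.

For α,β > 1 the Beta mode is (α−1)/(α+β−2). With α+β = 40, the mode is (α−1)/38.
Set (α−1)/38 = 0.64 → α = 1 + 0.64·38 = 25.32.
β = 40 − α = 14.68.

α = 25.32, β = 14.68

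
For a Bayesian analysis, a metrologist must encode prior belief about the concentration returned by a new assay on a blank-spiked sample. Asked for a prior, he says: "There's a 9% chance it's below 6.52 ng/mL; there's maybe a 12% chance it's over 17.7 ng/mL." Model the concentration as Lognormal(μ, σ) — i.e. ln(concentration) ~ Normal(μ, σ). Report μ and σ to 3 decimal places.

μ ≈ 2.407, σ ≈ 0.397

If T ~ Lognormal(μ,σ) then ln T ~ Normal(μ,σ), so the p-quantile of ln T is μ + z_p·σ.
ln(6.52) = 1.875 and ln(17.7) = 2.874; z_{0.09} = -1.341, z_{0.88} = 1.175.
σ = (2.874 − 1.875)/(1.175 − (-1.341)) = 0.397.
μ = 1.875 − (-1.341)·0.397 = 2.407.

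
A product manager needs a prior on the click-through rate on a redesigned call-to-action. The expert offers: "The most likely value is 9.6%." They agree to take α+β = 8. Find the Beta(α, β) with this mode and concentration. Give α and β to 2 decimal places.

For α,β > 1 the Beta mode is (α−1)/(α+β−2). With α+β = 8, the mode is (α−1)/6.
Set (α−1)/6 = 0.096 → α = 1 + 0.096·6 = 1.58.
β = 8 − α = 6.42.

α = 1.58, β = 6.42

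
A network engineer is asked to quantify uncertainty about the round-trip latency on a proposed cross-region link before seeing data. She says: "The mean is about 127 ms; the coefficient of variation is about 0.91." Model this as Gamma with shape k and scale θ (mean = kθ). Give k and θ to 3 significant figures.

k ≈ 1.21, θ ≈ 105

For Gamma(k, scale θ): mean = kθ, variance = kθ², so CV = 1/√k.
CV = 0.91, hence k = 1/CV² = 1.21.
Then θ = mean/k = 127/1.21 = 105.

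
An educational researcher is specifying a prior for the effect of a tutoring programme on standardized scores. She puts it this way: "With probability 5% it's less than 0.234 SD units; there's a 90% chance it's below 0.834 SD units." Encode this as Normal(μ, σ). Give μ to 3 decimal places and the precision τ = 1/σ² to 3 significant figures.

μ = 0.571, τ = 23.8

For Normal(μ,σ), the p-quantile is μ + z_p·σ. Here z_{0.05} = -1.645, z_{0.9} = 1.282.
So 0.234 = μ − 1.645σ and 0.834 = μ + 1.282σ.
Subtracting: σ = (0.834 − 0.234)/(1.282 − (-1.645)) = 0.205.
Then μ = 0.234 − (-1.645)·0.205 = 0.571.
Precision τ = 1/σ² = 1/0.205² = 23.8.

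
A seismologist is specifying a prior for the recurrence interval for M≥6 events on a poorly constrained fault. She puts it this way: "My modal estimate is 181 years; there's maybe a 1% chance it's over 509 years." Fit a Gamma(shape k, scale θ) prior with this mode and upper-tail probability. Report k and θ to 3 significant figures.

Gamma(k,θ) with k>1 has mode (k−1)θ, so θ = 181/(k−1).
Need P(X < 509) = 0.99 with θ tied to k this way. Start at k = 2, θ = 181: P(X<509) ≈ 0.771.
Too low — raise k to concentrate. Iterating converges to k ≈ 5.28.
Then θ = 181/(5.28−1) ≈ 42.3.

k ≈ 5.28, θ ≈ 42.3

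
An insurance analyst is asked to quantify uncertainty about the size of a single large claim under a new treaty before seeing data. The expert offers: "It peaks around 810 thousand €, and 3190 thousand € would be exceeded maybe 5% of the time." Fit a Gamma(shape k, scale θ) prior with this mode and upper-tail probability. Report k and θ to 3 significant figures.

Gamma(k,θ) with k>1 has mode (k−1)θ, so θ = 810/(k−1).
Need P(X < 3190) = 0.95 with θ tied to k this way. Start at k = 2, θ = 810: P(X<3190) ≈ 0.904.
Too low — raise k to concentrate. Iterating converges to k ≈ 2.34.
Then θ = 810/(2.34−1) ≈ 603.

k ≈ 2.34, θ ≈ 603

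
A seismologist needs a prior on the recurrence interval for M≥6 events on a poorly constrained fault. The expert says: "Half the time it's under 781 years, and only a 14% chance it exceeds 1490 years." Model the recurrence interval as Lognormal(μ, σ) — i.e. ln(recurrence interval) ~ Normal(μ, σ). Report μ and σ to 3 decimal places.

μ ≈ 6.661, σ ≈ 0.598

If T ~ Lognormal(μ,σ) then ln T ~ Normal(μ,σ), so the p-quantile of ln T is μ + z_p·σ.
ln(781) = 6.661 and ln(1490) = 7.307; z_{0.5} = 0, z_{0.86} = 1.08.
σ = (7.307 − 6.661)/(1.08 − (0)) = 0.598.
μ = 6.661 − (0)·0.598 = 6.661.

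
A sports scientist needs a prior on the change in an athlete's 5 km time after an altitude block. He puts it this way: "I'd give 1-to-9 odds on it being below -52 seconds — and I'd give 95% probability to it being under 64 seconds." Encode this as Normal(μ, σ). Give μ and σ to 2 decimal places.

μ = -1.20, σ = 39.64

The p-quantile of Normal(μ,σ) is μ + z_p·σ, with z_{0.1} = -1.282 and z_{0.95} = 1.645.
Eliminate σ: μ = (z₂·x₁ − z₁·x₂)/(z₂ − z₁) = (1.645·-52 − (-1.282)·64)/2.926 = -1.20.
Then σ = (x₂ − x₁)/(z₂ − z₁) = (64 − -52)/2.926 = 39.64.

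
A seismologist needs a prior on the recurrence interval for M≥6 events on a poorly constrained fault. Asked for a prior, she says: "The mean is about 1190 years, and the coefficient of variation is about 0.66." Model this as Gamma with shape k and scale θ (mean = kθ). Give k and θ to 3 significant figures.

k ≈ 2.3, θ ≈ 518

For Gamma(k, scale θ): mean = kθ, variance = kθ², so CV = 1/√k.
CV = 0.66, hence k = 1/CV² = 2.3.
Then θ = mean/k = 1190/2.3 = 518.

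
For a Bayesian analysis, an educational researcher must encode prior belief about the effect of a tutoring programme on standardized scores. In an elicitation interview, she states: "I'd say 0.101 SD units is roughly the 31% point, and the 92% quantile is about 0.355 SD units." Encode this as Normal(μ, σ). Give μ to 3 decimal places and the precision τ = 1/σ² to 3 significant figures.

μ = 0.167, τ = 56

For Normal(μ,σ), the p-quantile is μ + z_p·σ. Here z_{0.31} = -0.4959, z_{0.92} = 1.405.
So 0.101 = μ − 0.4959σ and 0.355 = μ + 1.405σ.
Subtracting: σ = (0.355 − 0.101)/(1.405 − (-0.4959)) = 0.134.
Then μ = 0.101 − (-0.4959)·0.134 = 0.167.
Precision τ = 1/σ² = 1/0.1336² = 56.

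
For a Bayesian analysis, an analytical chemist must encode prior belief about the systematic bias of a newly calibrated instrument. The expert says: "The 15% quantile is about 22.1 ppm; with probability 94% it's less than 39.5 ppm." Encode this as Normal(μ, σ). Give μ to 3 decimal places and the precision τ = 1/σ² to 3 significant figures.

μ = 29.060, τ = 0.0222

The p-quantile of Normal(μ,σ) is μ + z_p·σ, with z_{0.15} = -1.036 and z_{0.94} = 1.555.
Eliminate σ: μ = (z₂·x₁ − z₁·x₂)/(z₂ − z₁) = (1.555·22.1 − (-1.036)·39.5)/2.591 = 29.060.
Then σ = (x₂ − x₁)/(z₂ − z₁) = (39.5 − 22.1)/2.591 = 6.715.
Precision τ = 1/σ² = 1/6.715² = 0.0222.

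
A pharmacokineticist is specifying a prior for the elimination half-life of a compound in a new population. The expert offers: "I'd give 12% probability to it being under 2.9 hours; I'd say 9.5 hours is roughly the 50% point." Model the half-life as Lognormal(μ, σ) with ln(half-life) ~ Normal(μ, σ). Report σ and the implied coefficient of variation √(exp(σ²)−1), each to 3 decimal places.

σ ≈ 1.010, CV ≈ 1.331

If T ~ Lognormal(μ,σ) then ln T ~ Normal(μ,σ), so the p-quantile of ln T is μ + z_p·σ.
ln(2.9) = 1.065 and ln(9.5) = 2.251; z_{0.12} = -1.175, z_{0.5} = 0.
σ = (2.251 − 1.065)/(0 − (-1.175)) = 1.010.
μ = 1.065 − (-1.175)·1.010 = 2.251.
CV = √(exp(σ²)−1) = √(exp(1.0198)−1) = 1.331.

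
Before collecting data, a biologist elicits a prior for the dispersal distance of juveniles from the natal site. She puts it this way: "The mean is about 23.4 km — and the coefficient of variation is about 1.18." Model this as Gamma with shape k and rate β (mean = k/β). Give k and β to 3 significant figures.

For Gamma(k, rate β): mean = k/β, variance = k/β², so CV = 1/√k.
CV = 1.18, hence k = 1/CV² = 0.718.
Then β = k/mean = 0.718/23.4 = 0.0307.

k ≈ 0.718, β ≈ 0.0307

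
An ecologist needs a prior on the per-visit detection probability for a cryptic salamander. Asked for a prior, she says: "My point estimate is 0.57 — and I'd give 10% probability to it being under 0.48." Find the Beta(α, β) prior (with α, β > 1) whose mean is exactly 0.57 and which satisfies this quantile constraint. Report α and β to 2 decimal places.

α ≈ 28.52, β ≈ 21.51

With mean 0.57 fixed, write α = 0.57s, β = 0.43s where s = α+β.
Need P(θ < 0.48) = 0.1 under Beta(0.57s, 0.43s). Normal approximation: (q−m)/√(m(1−m)/s) ≈ z_{0.1} = -1.28, so s ≈ 0.57·0.43·(-1.28)²/(0.48−0.57)² = 49.7.
At s = 49.7: P(θ<0.48) ≈ 0.101. Adjusting to match 0.1 gives s ≈ 50.03.
So α = 0.57·50.03 ≈ 28.52, β = 0.43·50.03 ≈ 21.51.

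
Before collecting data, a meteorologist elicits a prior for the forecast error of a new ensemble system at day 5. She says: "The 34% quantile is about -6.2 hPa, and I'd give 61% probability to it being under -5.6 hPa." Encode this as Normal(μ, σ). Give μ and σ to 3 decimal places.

The p-quantile of Normal(μ,σ) is μ + z_p·σ, with z_{0.34} = -0.4125 and z_{0.61} = 0.2793.
Eliminate σ: μ = (z₂·x₁ − z₁·x₂)/(z₂ − z₁) = (0.2793·-6.2 − (-0.4125)·-5.6)/0.6918 = -5.842.
Then σ = (x₂ − x₁)/(z₂ − z₁) = (-5.6 − -6.2)/0.6918 = 0.867.

μ = -5.842, σ = 0.867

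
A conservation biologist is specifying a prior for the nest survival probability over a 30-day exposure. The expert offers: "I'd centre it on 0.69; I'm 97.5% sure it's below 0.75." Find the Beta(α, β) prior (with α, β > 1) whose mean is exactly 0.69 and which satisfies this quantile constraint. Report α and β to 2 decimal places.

α ≈ 147.97, β ≈ 66.48

With mean 0.69 fixed, write α = 0.69s, β = 0.31s where s = α+β.
Need P(θ < 0.75) = 0.975 under Beta(0.69s, 0.31s). Normal approximation: (q−m)/√(m(1−m)/s) ≈ z_{0.975} = 1.96, so s ≈ 0.69·0.31·(1.96)²/(0.75−0.69)² = 228.2.
At s = 228.2: P(θ<0.75) ≈ 0.978. Adjusting to match 0.975 gives s ≈ 214.45.
So α = 0.69·214.45 ≈ 147.97, β = 0.31·214.45 ≈ 66.48.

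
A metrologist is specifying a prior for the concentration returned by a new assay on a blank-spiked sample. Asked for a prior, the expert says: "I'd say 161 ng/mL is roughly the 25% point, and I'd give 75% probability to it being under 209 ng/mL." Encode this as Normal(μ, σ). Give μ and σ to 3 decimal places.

For Normal(μ,σ), the p-quantile is μ + z_p·σ. Here z_{0.25} = -0.6745, z_{0.75} = 0.6745.
So 161 = μ − 0.6745σ and 209 = μ + 0.6745σ.
Subtracting: σ = (209 − 161)/(0.6745 − (-0.6745)) = 35.582.
Then μ = 161 − (-0.6745)·35.582 = 185.000.

μ = 185.000, σ = 35.582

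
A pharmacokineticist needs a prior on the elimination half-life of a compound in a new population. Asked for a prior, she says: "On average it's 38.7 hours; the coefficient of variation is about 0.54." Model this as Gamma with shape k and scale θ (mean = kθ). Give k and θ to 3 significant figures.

k ≈ 3.43, θ ≈ 11.3

For Gamma(k, scale θ): mean = kθ, variance = kθ², so CV = 1/√k.
CV = 0.54, hence k = 1/CV² = 3.43.
Then θ = mean/k = 38.7/3.43 = 11.3.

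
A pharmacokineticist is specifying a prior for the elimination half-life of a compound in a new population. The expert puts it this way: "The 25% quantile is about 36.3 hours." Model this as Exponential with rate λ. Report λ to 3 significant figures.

P(T < 36.3) = 1 − e^(−λ·36.3) = 0.25, so λ = −ln(1−0.25)/36.3 = −ln(0.75)/36.3 = 0.00793.

λ ≈ 0.00793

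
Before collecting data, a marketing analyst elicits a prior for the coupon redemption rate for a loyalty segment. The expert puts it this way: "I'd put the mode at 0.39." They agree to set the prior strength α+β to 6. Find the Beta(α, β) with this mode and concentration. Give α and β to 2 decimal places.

For α,β > 1 the Beta mode is (α−1)/(α+β−2). With α+β = 6, the mode is (α−1)/4.
Set (α−1)/4 = 0.39 → α = 1 + 0.39·4 = 2.56.
β = 6 − α = 3.44.

α = 2.56, β = 3.44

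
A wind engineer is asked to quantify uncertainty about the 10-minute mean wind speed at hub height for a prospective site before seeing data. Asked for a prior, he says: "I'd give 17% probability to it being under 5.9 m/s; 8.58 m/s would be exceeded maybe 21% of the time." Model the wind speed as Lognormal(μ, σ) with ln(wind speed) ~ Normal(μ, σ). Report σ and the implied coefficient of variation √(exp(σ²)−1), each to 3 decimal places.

If T ~ Lognormal(μ,σ) then ln T ~ Normal(μ,σ), so the p-quantile of ln T is μ + z_p·σ.
ln(5.9) = 1.775 and ln(8.58) = 2.149; z_{0.17} = -0.9542, z_{0.79} = 0.8064.
σ = (2.149 − 1.775)/(0.8064 − (-0.9542)) = 0.213.
μ = 1.775 − (-0.9542)·0.213 = 1.978.
CV = √(exp(σ²)−1) = √(exp(0.0452)−1) = 0.215.

σ ≈ 0.213, CV ≈ 0.215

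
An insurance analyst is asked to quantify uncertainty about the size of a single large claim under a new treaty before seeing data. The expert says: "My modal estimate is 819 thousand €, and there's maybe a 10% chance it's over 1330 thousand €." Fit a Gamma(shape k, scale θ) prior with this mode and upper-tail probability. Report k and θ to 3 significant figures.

k ≈ 9.01, θ ≈ 102

Gamma(k,θ) with k>1 has mode (k−1)θ, so θ = 819/(k−1).
Need P(X < 1330) = 0.9 with θ tied to k this way. Start at k = 2, θ = 819: P(X<1330) ≈ 0.483.
Too low — raise k to concentrate. Iterating converges to k ≈ 9.01.
Then θ = 819/(9.01−1) ≈ 102.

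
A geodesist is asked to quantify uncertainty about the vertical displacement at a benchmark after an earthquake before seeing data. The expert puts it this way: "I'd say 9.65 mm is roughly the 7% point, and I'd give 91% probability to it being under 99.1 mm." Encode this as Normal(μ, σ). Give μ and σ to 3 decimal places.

μ = 56.519, σ = 31.759

The p-quantile of Normal(μ,σ) is μ + z_p·σ, with z_{0.07} = -1.476 and z_{0.91} = 1.341.
Eliminate σ: μ = (z₂·x₁ − z₁·x₂)/(z₂ − z₁) = (1.341·9.65 − (-1.476)·99.1)/2.817 = 56.519.
Then σ = (x₂ − x₁)/(z₂ − z₁) = (99.1 − 9.65)/2.817 = 31.759.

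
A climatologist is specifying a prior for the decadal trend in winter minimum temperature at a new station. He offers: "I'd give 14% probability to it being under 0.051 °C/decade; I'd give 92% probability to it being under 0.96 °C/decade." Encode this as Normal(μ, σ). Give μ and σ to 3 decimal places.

For Normal(μ,σ), the p-quantile is μ + z_p·σ. Here z_{0.14} = -1.08, z_{0.92} = 1.405.
So 0.051 = μ − 1.08σ and 0.96 = μ + 1.405σ.
Subtracting: σ = (0.96 − 0.051)/(1.405 − (-1.08)) = 0.366.
Then μ = 0.051 − (-1.08)·0.366 = 0.446.

μ = 0.446, σ = 0.366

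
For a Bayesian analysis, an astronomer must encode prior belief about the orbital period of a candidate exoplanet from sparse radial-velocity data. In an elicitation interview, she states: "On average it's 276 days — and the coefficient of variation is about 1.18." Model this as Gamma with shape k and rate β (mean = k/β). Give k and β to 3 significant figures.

For Gamma(k, rate β): mean = k/β, variance = k/β², so CV = 1/√k.
CV = 1.18, hence k = 1/CV² = 0.718.
Then β = k/mean = 0.718/276 = 0.0026.

k ≈ 0.718, β ≈ 0.0026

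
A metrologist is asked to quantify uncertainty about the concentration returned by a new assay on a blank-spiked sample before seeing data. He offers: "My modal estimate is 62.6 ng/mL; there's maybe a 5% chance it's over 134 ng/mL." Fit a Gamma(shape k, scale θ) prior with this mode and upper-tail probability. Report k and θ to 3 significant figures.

k ≈ 5.76, θ ≈ 13.1

Gamma(k,θ) with k>1 has mode (k−1)θ, so θ = 62.6/(k−1).
Need P(X < 134) = 0.95 with θ tied to k this way. Start at k = 2, θ = 62.6: P(X<134) ≈ 0.631.
Too low — raise k to concentrate. Iterating converges to k ≈ 5.76.
Then θ = 62.6/(5.76−1) ≈ 13.1.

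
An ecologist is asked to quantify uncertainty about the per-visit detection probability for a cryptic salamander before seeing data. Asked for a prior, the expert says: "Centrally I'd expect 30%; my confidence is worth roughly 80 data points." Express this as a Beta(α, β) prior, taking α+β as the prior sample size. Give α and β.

Under the effective-sample-size interpretation, Beta(α, β) has prior mean α/(α+β) and prior sample size α+β.
So α+β = 80 and α/(α+β) = 0.3, giving α = 0.3·80 = 24 and β = 80 − 24 = 56.

α = 24, β = 56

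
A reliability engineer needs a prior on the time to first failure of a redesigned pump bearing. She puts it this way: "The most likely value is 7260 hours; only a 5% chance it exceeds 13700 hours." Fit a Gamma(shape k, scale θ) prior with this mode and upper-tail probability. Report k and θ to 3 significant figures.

k ≈ 7.9, θ ≈ 1050

Gamma(k,θ) with k>1 has mode (k−1)θ, so θ = 7260/(k−1).
Need P(X < 13700) = 0.95 with θ tied to k this way. Start at k = 2, θ = 7260: P(X<13700) ≈ 0.563.
Too low — raise k to concentrate. Iterating converges to k ≈ 7.9.
Then θ = 7260/(7.9−1) ≈ 1050.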